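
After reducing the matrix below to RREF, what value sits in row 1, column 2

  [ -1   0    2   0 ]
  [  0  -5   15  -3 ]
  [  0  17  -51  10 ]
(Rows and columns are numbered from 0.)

Multiply R1 by -1.
  [ 1   0   -2   0 ]
  [ 0  -5   15  -3 ]
  [ 0  17  -51  10 ]
Multiply R2 by -1/5.
  [ 1   0   -2    0 ]
  [ 0   1   -3  3/5 ]
  [ 0  17  -51   10 ]
Subtract 17 times R2 from R3.
  [ 1  0  -2     0 ]
  [ 0  1  -3   3/5 ]
  [ 0  0   0  -1/5 ]
Multiply R3 by -5.
  [ 1  0  -2    0 ]
  [ 0  1  -3  3/5 ]
  [ 0  0   0    1 ]
Subtract 3/5 times R3 from R2.
  [ 1  0  -2  0 ]
  [ 0  1  -3  0 ]
  [ 0  0   0  1 ]

-3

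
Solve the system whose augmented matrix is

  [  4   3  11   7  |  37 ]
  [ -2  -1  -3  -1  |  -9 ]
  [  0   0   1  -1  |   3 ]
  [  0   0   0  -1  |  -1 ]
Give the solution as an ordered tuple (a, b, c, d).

(1, -6, 4, 1)

R1 ← 1/4·R1
  [  1  3/4  11/4  7/4  |  37/4 ]
  [ -2   -1    -3   -1  |    -9 ]
  [  0    0     1   -1  |     3 ]
  [  0    0     0   -1  |    -1 ]
R2 ← R2 + 2·R1
  [ 1  3/4  11/4  7/4  |  37/4 ]
  [ 0  1/2   5/2  5/2  |  19/2 ]
  [ 0    0     1   -1  |     3 ]
  [ 0    0     0   -1  |    -1 ]
R2 ← 2·R2
  [ 1  3/4  11/4  7/4  |  37/4 ]
  [ 0    1     5    5  |    19 ]
  [ 0    0     1   -1  |     3 ]
  [ 0    0     0   -1  |    -1 ]
R4 ← -1·R4
  [ 1  3/4  11/4  7/4  |  37/4 ]
  [ 0    1     5    5  |    19 ]
  [ 0    0     1   -1  |     3 ]
  [ 0    0     0    1  |     1 ]
R3 ← R3 + R4
  [ 1  3/4  11/4  7/4  |  37/4 ]
  [ 0    1     5    5  |    19 ]
  [ 0    0     1    0  |     4 ]
  [ 0    0     0    1  |     1 ]
R2 ← R2 − 5·R4
  [ 1  3/4  11/4  7/4  |  37/4 ]
  [ 0    1     5    0  |    14 ]
  [ 0    0     1    0  |     4 ]
  [ 0    0     0    1  |     1 ]
R1 ← R1 − 7/4·R4
  [ 1  3/4  11/4  0  |  15/2 ]
  [ 0    1     5  0  |    14 ]
  [ 0    0     1  0  |     4 ]
  [ 0    0     0  1  |     1 ]
R2 ← R2 − 5·R3
  [ 1  3/4  11/4  0  |  15/2 ]
  [ 0    1     0  0  |    -6 ]
  [ 0    0     1  0  |     4 ]
  [ 0    0     0  1  |     1 ]
R1 ← R1 − 11/4·R3
  [ 1  3/4  0  0  |  -7/2 ]
  [ 0    1  0  0  |    -6 ]
  [ 0    0  1  0  |     4 ]
  [ 0    0  0  1  |     1 ]
R1 ← R1 − 3/4·R2
  [ 1  0  0  0  |   1 ]
  [ 0  1  0  0  |  -6 ]
  [ 0  0  1  0  |   4 ]
  [ 0  0  0  1  |   1 ]
Reading off the last column: a = 1, b = -6, c = 4, d = 1.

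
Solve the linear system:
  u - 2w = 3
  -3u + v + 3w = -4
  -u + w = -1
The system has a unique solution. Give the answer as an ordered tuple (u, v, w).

(-1, -1, -2)

Form the augmented matrix and row-reduce:
  [  1  0  -2  |   3 ]
  [ -3  1   3  |  -4 ]
  [ -1  0   1  |  -1 ]
r2 := r2 + 3·r1
  [  1  0  -2  |   3 ]
  [  0  1  -3  |   5 ]
  [ -1  0   1  |  -1 ]
r3 := r3 + r1
  [ 1  0  -2  |  3 ]
  [ 0  1  -3  |  5 ]
  [ 0  0  -1  |  2 ]
r3 := -1·r3
  [ 1  0  -2  |   3 ]
  [ 0  1  -3  |   5 ]
  [ 0  0   1  |  -2 ]
r2 := r2 + 3·r3
  [ 1  0  -2  |   3 ]
  [ 0  1   0  |  -1 ]
  [ 0  0   1  |  -2 ]
r1 := r1 + 2·r3
  [ 1  0  0  |  -1 ]
  [ 0  1  0  |  -1 ]
  [ 0  0  1  |  -2 ]
Reading off the last column: u = -1, v = -1, w = -2.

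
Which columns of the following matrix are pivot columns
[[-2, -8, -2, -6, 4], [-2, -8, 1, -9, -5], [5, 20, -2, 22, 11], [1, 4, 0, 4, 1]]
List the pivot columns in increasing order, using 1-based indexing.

R1 → -1/2·R1
R2 → R2 + 2·R1
R3 → R3 − 5·R1
R4 → R4 − R1
R2 → 1/3·R2
R3 → R3 + 7·R2
R4 → R4 + R2
R1 → R1 − R2
Pivot columns are the columns containing a leading 1.

1, 3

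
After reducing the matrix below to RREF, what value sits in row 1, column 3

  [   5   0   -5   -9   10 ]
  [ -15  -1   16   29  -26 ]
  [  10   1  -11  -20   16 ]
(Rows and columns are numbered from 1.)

-1

R1 → 1/5·R1
  [   1   0   -1  -9/5    2 ]
  [ -15  -1   16    29  -26 ]
  [  10   1  -11   -20   16 ]
R2 → R2 + 15·R1
  [  1   0   -1  -9/5   2 ]
  [  0  -1    1     2   4 ]
  [ 10   1  -11   -20  16 ]
R3 → R3 − 10·R1
  [ 1   0  -1  -9/5   2 ]
  [ 0  -1   1     2   4 ]
  [ 0   1  -1    -2  -4 ]
R2 → -1·R2
  [ 1  0  -1  -9/5   2 ]
  [ 0  1  -1    -2  -4 ]
  [ 0  1  -1    -2  -4 ]
R3 → R3 − R2
  [ 1  0  -1  -9/5   2 ]
  [ 0  1  -1    -2  -4 ]
  [ 0  0   0     0   0 ]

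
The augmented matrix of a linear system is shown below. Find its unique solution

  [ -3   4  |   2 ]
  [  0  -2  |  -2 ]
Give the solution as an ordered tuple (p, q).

(2/3, 1)

R1 := -1/3·R1
  [ 1  -4/3  |  -2/3 ]
  [ 0    -2  |    -2 ]
R2 := -1/2·R2
  [ 1  -4/3  |  -2/3 ]
  [ 0     1  |     1 ]
R1 := R1 + 4/3·R2
  [ 1  0  |  2/3 ]
  [ 0  1  |    1 ]
Reading off the last column: p = 2/3, q = 1.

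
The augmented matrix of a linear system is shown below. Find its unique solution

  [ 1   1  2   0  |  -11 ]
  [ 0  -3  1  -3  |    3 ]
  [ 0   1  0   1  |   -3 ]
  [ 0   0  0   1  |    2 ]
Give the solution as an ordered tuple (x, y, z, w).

(6, -5, -6, 2)

ρ2 -> -1/3·ρ2
  [ 1  1     2  0  |  -11 ]
  [ 0  1  -1/3  1  |   -1 ]
  [ 0  1     0  1  |   -3 ]
  [ 0  0     0  1  |    2 ]
ρ3 -> ρ3 − ρ2
  [ 1  1     2  0  |  -11 ]
  [ 0  1  -1/3  1  |   -1 ]
  [ 0  0   1/3  0  |   -2 ]
  [ 0  0     0  1  |    2 ]
ρ3 -> 3·ρ3
  [ 1  1     2  0  |  -11 ]
  [ 0  1  -1/3  1  |   -1 ]
  [ 0  0     1  0  |   -6 ]
  [ 0  0     0  1  |    2 ]
ρ2 -> ρ2 − ρ4
  [ 1  1     2  0  |  -11 ]
  [ 0  1  -1/3  0  |   -3 ]
  [ 0  0     1  0  |   -6 ]
  [ 0  0     0  1  |    2 ]
ρ2 -> ρ2 + 1/3·ρ3
  [ 1  1  2  0  |  -11 ]
  [ 0  1  0  0  |   -5 ]
  [ 0  0  1  0  |   -6 ]
  [ 0  0  0  1  |    2 ]
ρ1 -> ρ1 − 2·ρ3
  [ 1  1  0  0  |   1 ]
  [ 0  1  0  0  |  -5 ]
  [ 0  0  1  0  |  -6 ]
  [ 0  0  0  1  |   2 ]
ρ1 -> ρ1 − ρ2
  [ 1  0  0  0  |   6 ]
  [ 0  1  0  0  |  -5 ]
  [ 0  0  1  0  |  -6 ]
  [ 0  0  0  1  |   2 ]
Reading off the last column: x = 6, y = -5, z = -6, w = 2.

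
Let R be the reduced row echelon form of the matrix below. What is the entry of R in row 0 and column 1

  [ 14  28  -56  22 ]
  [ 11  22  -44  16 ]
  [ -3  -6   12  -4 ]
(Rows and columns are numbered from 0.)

Multiply R1 by 1/14.
  [  1   2   -4  11/7 ]
  [ 11  22  -44    16 ]
  [ -3  -6   12    -4 ]
Subtract 11 times R1 from R2.
  [  1   2  -4  11/7 ]
  [  0   0   0  -9/7 ]
  [ -3  -6  12    -4 ]
Add 3 times R1 to R3.
  [ 1  2  -4  11/7 ]
  [ 0  0   0  -9/7 ]
  [ 0  0   0   5/7 ]
Multiply R2 by -7/9.
  [ 1  2  -4  11/7 ]
  [ 0  0   0     1 ]
  [ 0  0   0   5/7 ]
Subtract 5/7 times R2 from R3.
  [ 1  2  -4  11/7 ]
  [ 0  0   0     1 ]
  [ 0  0   0     0 ]
Subtract 11/7 times R2 from R1.
  [ 1  2  -4  0 ]
  [ 0  0   0  1 ]
  [ 0  0   0  0 ]

2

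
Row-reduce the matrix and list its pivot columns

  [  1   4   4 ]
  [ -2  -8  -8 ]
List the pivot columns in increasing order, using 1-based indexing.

ρ2 -> ρ2 + 2·ρ1
  [ 1  4  4 ]
  [ 0  0  0 ]
Pivot columns are the columns containing a leading 1.

1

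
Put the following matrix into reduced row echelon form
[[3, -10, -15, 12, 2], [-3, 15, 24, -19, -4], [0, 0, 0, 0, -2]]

ρ1 → 1/3·ρ1
  [  1  -10/3  -5    4  2/3 ]
  [ -3     15  24  -19   -4 ]
  [  0      0   0    0   -2 ]
ρ2 → ρ2 + 3·ρ1
  [ 1  -10/3  -5   4  2/3 ]
  [ 0      5   9  -7   -2 ]
  [ 0      0   0   0   -2 ]
ρ2 → 1/5·ρ2
  [ 1  -10/3   -5     4   2/3 ]
  [ 0      1  9/5  -7/5  -2/5 ]
  [ 0      0    0     0    -2 ]
ρ3 → -1/2·ρ3
  [ 1  -10/3   -5     4   2/3 ]
  [ 0      1  9/5  -7/5  -2/5 ]
  [ 0      0    0     0     1 ]
ρ2 → ρ2 + 2/5·ρ3
  [ 1  -10/3   -5     4  2/3 ]
  [ 0      1  9/5  -7/5    0 ]
  [ 0      0    0     0    1 ]
ρ1 → ρ1 − 2/3·ρ3
  [ 1  -10/3   -5     4  0 ]
  [ 0      1  9/5  -7/5  0 ]
  [ 0      0    0     0  1 ]
ρ1 → ρ1 + 10/3·ρ2
  [ 1  0    1  -2/3  0 ]
  [ 0  1  9/5  -7/5  0 ]
  [ 0  0    0     0  1 ]

[[1, 0, 1, -2/3, 0], [0, 1, 9/5, -7/5, 0], [0, 0, 0, 0, 1]]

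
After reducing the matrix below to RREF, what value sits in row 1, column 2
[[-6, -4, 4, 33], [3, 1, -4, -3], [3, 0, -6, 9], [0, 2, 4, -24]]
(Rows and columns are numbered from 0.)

r1 := -1/6·r1
r2 := r2 − 3·r1
r3 := r3 − 3·r1
r2 := -1·r2
r3 := r3 + 2·r2
r4 := r4 − 2·r2
r3 := -2/3·r3
r4 := r4 − 3·r3
r2 := r2 + 27/2·r3
r1 := r1 + 11/2·r3
r1 := r1 − 2/3·r2

2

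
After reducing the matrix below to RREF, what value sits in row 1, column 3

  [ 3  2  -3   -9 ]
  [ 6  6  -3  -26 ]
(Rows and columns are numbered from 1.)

r1 := 1/3·r1
  [ 1  2/3  -1   -3 ]
  [ 6    6  -3  -26 ]
r2 := r2 − 6·r1
  [ 1  2/3  -1  -3 ]
  [ 0    2   3  -8 ]
r2 := 1/2·r2
  [ 1  2/3   -1  -3 ]
  [ 0    1  3/2  -4 ]
r1 := r1 − 2/3·r2
  [ 1  0   -2  -1/3 ]
  [ 0  1  3/2    -4 ]

-2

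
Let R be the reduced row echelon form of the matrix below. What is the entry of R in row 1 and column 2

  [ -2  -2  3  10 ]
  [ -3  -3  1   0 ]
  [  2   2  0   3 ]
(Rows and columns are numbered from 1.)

ρ1 ← -1/2·ρ1
  [  1   1  -3/2  -5 ]
  [ -3  -3     1   0 ]
  [  2   2     0   3 ]
ρ2 ← ρ2 + 3·ρ1
  [ 1  1  -3/2   -5 ]
  [ 0  0  -7/2  -15 ]
  [ 2  2     0    3 ]
ρ3 ← ρ3 − 2·ρ1
  [ 1  1  -3/2   -5 ]
  [ 0  0  -7/2  -15 ]
  [ 0  0     3   13 ]
ρ2 ← -2/7·ρ2
  [ 1  1  -3/2    -5 ]
  [ 0  0     1  30/7 ]
  [ 0  0     3    13 ]
ρ3 ← ρ3 − 3·ρ2
  [ 1  1  -3/2    -5 ]
  [ 0  0     1  30/7 ]
  [ 0  0     0   1/7 ]
ρ3 ← 7·ρ3
  [ 1  1  -3/2    -5 ]
  [ 0  0     1  30/7 ]
  [ 0  0     0     1 ]
ρ2 ← ρ2 − 30/7·ρ3
  [ 1  1  -3/2  -5 ]
  [ 0  0     1   0 ]
  [ 0  0     0   1 ]
ρ1 ← ρ1 + 5·ρ3
  [ 1  1  -3/2  0 ]
  [ 0  0     1  0 ]
  [ 0  0     0  1 ]
ρ1 ← ρ1 + 3/2·ρ2
  [ 1  1  0  0 ]
  [ 0  0  1  0 ]
  [ 0  0  0  1 ]

1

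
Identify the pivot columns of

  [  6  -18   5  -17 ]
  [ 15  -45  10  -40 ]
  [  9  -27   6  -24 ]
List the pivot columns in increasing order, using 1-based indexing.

Multiply ρ1 by 1/6.
  [  1   -3  5/6  -17/6 ]
  [ 15  -45   10    -40 ]
  [  9  -27    6    -24 ]
Subtract 15 times ρ1 from ρ2.
  [ 1   -3   5/6  -17/6 ]
  [ 0    0  -5/2    5/2 ]
  [ 9  -27     6    -24 ]
Subtract 9 times ρ1 from ρ3.
  [ 1  -3   5/6  -17/6 ]
  [ 0   0  -5/2    5/2 ]
  [ 0   0  -3/2    3/2 ]
Multiply ρ2 by -2/5.
  [ 1  -3   5/6  -17/6 ]
  [ 0   0     1     -1 ]
  [ 0   0  -3/2    3/2 ]
Add 3/2 times ρ2 to ρ3.
  [ 1  -3  5/6  -17/6 ]
  [ 0   0    1     -1 ]
  [ 0   0    0      0 ]
Subtract 5/6 times ρ2 from ρ1.
  [ 1  -3  0  -2 ]
  [ 0   0  1  -1 ]
  [ 0   0  0   0 ]
Pivot columns are the columns containing a leading 1.

1, 3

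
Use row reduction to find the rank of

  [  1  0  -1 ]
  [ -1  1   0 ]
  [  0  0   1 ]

rank = 3

ρ2 -> ρ2 + ρ1
ρ2 -> ρ2 + ρ3
ρ1 -> ρ1 + ρ3
The reduced form has 3 nonzero rows.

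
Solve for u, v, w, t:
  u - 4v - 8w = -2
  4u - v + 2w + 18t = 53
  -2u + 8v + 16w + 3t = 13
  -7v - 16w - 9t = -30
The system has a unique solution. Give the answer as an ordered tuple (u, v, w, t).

(2, 5, -2, 3)

Form the augmented matrix and row-reduce:
  [  1  -4   -8   0  |   -2 ]
  [  4  -1    2  18  |   53 ]
  [ -2   8   16   3  |   13 ]
  [  0  -7  -16  -9  |  -30 ]
R2 := R2 − 4·R1
  [  1  -4   -8   0  |   -2 ]
  [  0  15   34  18  |   61 ]
  [ -2   8   16   3  |   13 ]
  [  0  -7  -16  -9  |  -30 ]
R3 := R3 + 2·R1
  [ 1  -4   -8   0  |   -2 ]
  [ 0  15   34  18  |   61 ]
  [ 0   0    0   3  |    9 ]
  [ 0  -7  -16  -9  |  -30 ]
R2 := 1/15·R2
  [ 1  -4     -8    0  |     -2 ]
  [ 0   1  34/15  6/5  |  61/15 ]
  [ 0   0      0    3  |      9 ]
  [ 0  -7    -16   -9  |    -30 ]
R4 := R4 + 7·R2
  [ 1  -4     -8     0  |      -2 ]
  [ 0   1  34/15   6/5  |   61/15 ]
  [ 0   0      0     3  |       9 ]
  [ 0   0  -2/15  -3/5  |  -23/15 ]
R3 ↔ R4
  [ 1  -4     -8     0  |      -2 ]
  [ 0   1  34/15   6/5  |   61/15 ]
  [ 0   0  -2/15  -3/5  |  -23/15 ]
  [ 0   0      0     3  |       9 ]
R3 := -15/2·R3
  [ 1  -4     -8    0  |     -2 ]
  [ 0   1  34/15  6/5  |  61/15 ]
  [ 0   0      1  9/2  |   23/2 ]
  [ 0   0      0    3  |      9 ]
R4 := 1/3·R4
  [ 1  -4     -8    0  |     -2 ]
  [ 0   1  34/15  6/5  |  61/15 ]
  [ 0   0      1  9/2  |   23/2 ]
  [ 0   0      0    1  |      3 ]
R3 := R3 − 9/2·R4
  [ 1  -4     -8    0  |     -2 ]
  [ 0   1  34/15  6/5  |  61/15 ]
  [ 0   0      1    0  |     -2 ]
  [ 0   0      0    1  |      3 ]
R2 := R2 − 6/5·R4
  [ 1  -4     -8  0  |    -2 ]
  [ 0   1  34/15  0  |  7/15 ]
  [ 0   0      1  0  |    -2 ]
  [ 0   0      0  1  |     3 ]
R2 := R2 − 34/15·R3
  [ 1  -4  -8  0  |  -2 ]
  [ 0   1   0  0  |   5 ]
  [ 0   0   1  0  |  -2 ]
  [ 0   0   0  1  |   3 ]
R1 := R1 + 8·R3
  [ 1  -4  0  0  |  -18 ]
  [ 0   1  0  0  |    5 ]
  [ 0   0  1  0  |   -2 ]
  [ 0   0  0  1  |    3 ]
R1 := R1 + 4·R2
  [ 1  0  0  0  |   2 ]
  [ 0  1  0  0  |   5 ]
  [ 0  0  1  0  |  -2 ]
  [ 0  0  0  1  |   3 ]
Reading off the last column: u = 2, v = 5, w = -2, t = 3.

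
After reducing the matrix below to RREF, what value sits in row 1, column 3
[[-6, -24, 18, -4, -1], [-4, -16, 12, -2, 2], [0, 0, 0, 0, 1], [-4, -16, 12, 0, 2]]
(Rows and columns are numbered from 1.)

-3

ρ1 -> -1/6·ρ1
  [  1    4  -3  2/3  1/6 ]
  [ -4  -16  12   -2    2 ]
  [  0    0   0    0    1 ]
  [ -4  -16  12    0    2 ]
ρ2 -> ρ2 + 4·ρ1
  [  1    4  -3  2/3  1/6 ]
  [  0    0   0  2/3  8/3 ]
  [  0    0   0    0    1 ]
  [ -4  -16  12    0    2 ]
ρ4 -> ρ4 + 4·ρ1
  [ 1  4  -3  2/3  1/6 ]
  [ 0  0   0  2/3  8/3 ]
  [ 0  0   0    0    1 ]
  [ 0  0   0  8/3  8/3 ]
ρ2 -> 3/2·ρ2
  [ 1  4  -3  2/3  1/6 ]
  [ 0  0   0    1    4 ]
  [ 0  0   0    0    1 ]
  [ 0  0   0  8/3  8/3 ]
ρ4 -> ρ4 − 8/3·ρ2
  [ 1  4  -3  2/3  1/6 ]
  [ 0  0   0    1    4 ]
  [ 0  0   0    0    1 ]
  [ 0  0   0    0   -8 ]
ρ4 -> ρ4 + 8·ρ3
  [ 1  4  -3  2/3  1/6 ]
  [ 0  0   0    1    4 ]
  [ 0  0   0    0    1 ]
  [ 0  0   0    0    0 ]
ρ2 -> ρ2 − 4·ρ3
  [ 1  4  -3  2/3  1/6 ]
  [ 0  0   0    1    0 ]
  [ 0  0   0    0    1 ]
  [ 0  0   0    0    0 ]
ρ1 -> ρ1 − 1/6·ρ3
  [ 1  4  -3  2/3  0 ]
  [ 0  0   0    1  0 ]
  [ 0  0   0    0  1 ]
  [ 0  0   0    0  0 ]
ρ1 -> ρ1 − 2/3·ρ2
  [ 1  4  -3  0  0 ]
  [ 0  0   0  1  0 ]
  [ 0  0   0  0  1 ]
  [ 0  0   0  0  0 ]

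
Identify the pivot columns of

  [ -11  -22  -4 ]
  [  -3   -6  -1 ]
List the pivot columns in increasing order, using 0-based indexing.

r1 := -1/11·r1
  [  1   2  4/11 ]
  [ -3  -6    -1 ]
r2 := r2 + 3·r1
  [ 1  2  4/11 ]
  [ 0  0  1/11 ]
r2 := 11·r2
  [ 1  2  4/11 ]
  [ 0  0     1 ]
r1 := r1 − 4/11·r2
  [ 1  2  0 ]
  [ 0  0  1 ]
Pivot columns are the columns containing a leading 1.

0, 2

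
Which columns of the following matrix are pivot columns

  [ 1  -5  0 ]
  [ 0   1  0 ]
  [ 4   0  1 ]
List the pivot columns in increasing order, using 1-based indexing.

1, 2, 3

R3 := R3 − 4·R1
  [ 1  -5  0 ]
  [ 0   1  0 ]
  [ 0  20  1 ]
R3 := R3 − 20·R2
  [ 1  -5  0 ]
  [ 0   1  0 ]
  [ 0   0  1 ]
R1 := R1 + 5·R2
  [ 1  0  0 ]
  [ 0  1  0 ]
  [ 0  0  1 ]
Pivot columns are the columns containing a leading 1.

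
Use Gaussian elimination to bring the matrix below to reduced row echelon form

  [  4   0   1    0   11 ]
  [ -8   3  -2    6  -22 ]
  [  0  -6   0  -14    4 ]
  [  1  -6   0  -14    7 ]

[[1, 0, 0, 0, 3], [0, 1, 0, 0, 4], [0, 0, 1, 0, -1], [0, 0, 0, 1, -2]]

ρ1 ← 1/4·ρ1
  [  1   0  1/4    0  11/4 ]
  [ -8   3   -2    6   -22 ]
  [  0  -6    0  -14     4 ]
  [  1  -6    0  -14     7 ]
ρ2 ← ρ2 + 8·ρ1
  [ 1   0  1/4    0  11/4 ]
  [ 0   3    0    6     0 ]
  [ 0  -6    0  -14     4 ]
  [ 1  -6    0  -14     7 ]
ρ4 ← ρ4 − ρ1
  [ 1   0   1/4    0  11/4 ]
  [ 0   3     0    6     0 ]
  [ 0  -6     0  -14     4 ]
  [ 0  -6  -1/4  -14  17/4 ]
ρ2 ← 1/3·ρ2
  [ 1   0   1/4    0  11/4 ]
  [ 0   1     0    2     0 ]
  [ 0  -6     0  -14     4 ]
  [ 0  -6  -1/4  -14  17/4 ]
ρ3 ← ρ3 + 6·ρ2
  [ 1   0   1/4    0  11/4 ]
  [ 0   1     0    2     0 ]
  [ 0   0     0   -2     4 ]
  [ 0  -6  -1/4  -14  17/4 ]
ρ4 ← ρ4 + 6·ρ2
  [ 1  0   1/4   0  11/4 ]
  [ 0  1     0   2     0 ]
  [ 0  0     0  -2     4 ]
  [ 0  0  -1/4  -2  17/4 ]
ρ3 ↔ ρ4
  [ 1  0   1/4   0  11/4 ]
  [ 0  1     0   2     0 ]
  [ 0  0  -1/4  -2  17/4 ]
  [ 0  0     0  -2     4 ]
ρ3 ← -4·ρ3
  [ 1  0  1/4   0  11/4 ]
  [ 0  1    0   2     0 ]
  [ 0  0    1   8   -17 ]
  [ 0  0    0  -2     4 ]
ρ4 ← -1/2·ρ4
  [ 1  0  1/4  0  11/4 ]
  [ 0  1    0  2     0 ]
  [ 0  0    1  8   -17 ]
  [ 0  0    0  1    -2 ]
ρ3 ← ρ3 − 8·ρ4
  [ 1  0  1/4  0  11/4 ]
  [ 0  1    0  2     0 ]
  [ 0  0    1  0    -1 ]
  [ 0  0    0  1    -2 ]
ρ2 ← ρ2 − 2·ρ4
  [ 1  0  1/4  0  11/4 ]
  [ 0  1    0  0     4 ]
  [ 0  0    1  0    -1 ]
  [ 0  0    0  1    -2 ]
ρ1 ← ρ1 − 1/4·ρ3
  [ 1  0  0  0   3 ]
  [ 0  1  0  0   4 ]
  [ 0  0  1  0  -1 ]
  [ 0  0  0  1  -2 ]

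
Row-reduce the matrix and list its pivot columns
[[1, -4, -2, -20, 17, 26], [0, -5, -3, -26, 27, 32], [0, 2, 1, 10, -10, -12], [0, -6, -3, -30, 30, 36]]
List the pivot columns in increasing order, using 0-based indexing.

0, 1, 2

Multiply R2 by -1/5.
  [ 1  -4   -2   -20     17     26 ]
  [ 0   1  3/5  26/5  -27/5  -32/5 ]
  [ 0   2    1    10    -10    -12 ]
  [ 0  -6   -3   -30     30     36 ]
Subtract 2 times R2 from R3.
  [ 1  -4    -2   -20     17     26 ]
  [ 0   1   3/5  26/5  -27/5  -32/5 ]
  [ 0   0  -1/5  -2/5    4/5    4/5 ]
  [ 0  -6    -3   -30     30     36 ]
Add 6 times R2 to R4.
  [ 1  -4    -2   -20     17     26 ]
  [ 0   1   3/5  26/5  -27/5  -32/5 ]
  [ 0   0  -1/5  -2/5    4/5    4/5 ]
  [ 0   0   3/5   6/5  -12/5  -12/5 ]
Multiply R3 by -5.
  [ 1  -4   -2   -20     17     26 ]
  [ 0   1  3/5  26/5  -27/5  -32/5 ]
  [ 0   0    1     2     -4     -4 ]
  [ 0   0  3/5   6/5  -12/5  -12/5 ]
Subtract 3/5 times R3 from R4.
  [ 1  -4   -2   -20     17     26 ]
  [ 0   1  3/5  26/5  -27/5  -32/5 ]
  [ 0   0    1     2     -4     -4 ]
  [ 0   0    0     0      0      0 ]
Subtract 3/5 times R3 from R2.
  [ 1  -4  -2  -20  17  26 ]
  [ 0   1   0    4  -3  -4 ]
  [ 0   0   1    2  -4  -4 ]
  [ 0   0   0    0   0   0 ]
Add 2 times R3 to R1.
  [ 1  -4  0  -16   9  18 ]
  [ 0   1  0    4  -3  -4 ]
  [ 0   0  1    2  -4  -4 ]
  [ 0   0  0    0   0   0 ]
Add 4 times R2 to R1.
  [ 1  0  0  0  -3   2 ]
  [ 0  1  0  4  -3  -4 ]
  [ 0  0  1  2  -4  -4 ]
  [ 0  0  0  0   0   0 ]
Pivot columns are the columns containing a leading 1.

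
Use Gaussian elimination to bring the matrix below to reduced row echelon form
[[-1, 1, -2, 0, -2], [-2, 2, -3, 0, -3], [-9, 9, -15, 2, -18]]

Multiply r1 by -1.
  [  1  -1    2  0    2 ]
  [ -2   2   -3  0   -3 ]
  [ -9   9  -15  2  -18 ]
Add 2 times r1 to r2.
  [  1  -1    2  0    2 ]
  [  0   0    1  0    1 ]
  [ -9   9  -15  2  -18 ]
Add 9 times r1 to r3.
  [ 1  -1  2  0  2 ]
  [ 0   0  1  0  1 ]
  [ 0   0  3  2  0 ]
Subtract 3 times r2 from r3.
  [ 1  -1  2  0   2 ]
  [ 0   0  1  0   1 ]
  [ 0   0  0  2  -3 ]
Multiply r3 by 1/2.
  [ 1  -1  2  0     2 ]
  [ 0   0  1  0     1 ]
  [ 0   0  0  1  -3/2 ]
Subtract 2 times r2 from r1.
  [ 1  -1  0  0     0 ]
  [ 0   0  1  0     1 ]
  [ 0   0  0  1  -3/2 ]

[[1, -1, 0, 0, 0], [0, 0, 1, 0, 1], [0, 0, 0, 1, -3/2]]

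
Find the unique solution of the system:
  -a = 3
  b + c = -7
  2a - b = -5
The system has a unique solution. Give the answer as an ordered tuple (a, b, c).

Form the augmented matrix and row-reduce:
  [ -1   0  0  |   3 ]
  [  0   1  1  |  -7 ]
  [  2  -1  0  |  -5 ]
r1 -> -1·r1
  [ 1   0  0  |  -3 ]
  [ 0   1  1  |  -7 ]
  [ 2  -1  0  |  -5 ]
r3 -> r3 − 2·r1
  [ 1   0  0  |  -3 ]
  [ 0   1  1  |  -7 ]
  [ 0  -1  0  |   1 ]
r3 -> r3 + r2
  [ 1  0  0  |  -3 ]
  [ 0  1  1  |  -7 ]
  [ 0  0  1  |  -6 ]
r2 -> r2 − r3
  [ 1  0  0  |  -3 ]
  [ 0  1  0  |  -1 ]
  [ 0  0  1  |  -6 ]
Reading off the last column: a = -3, b = -1, c = -6.

(-3, -1, -6)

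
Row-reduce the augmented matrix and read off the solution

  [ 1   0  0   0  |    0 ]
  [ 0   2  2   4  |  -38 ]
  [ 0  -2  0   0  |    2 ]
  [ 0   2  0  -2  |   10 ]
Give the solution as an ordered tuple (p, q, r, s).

(0, -1, -6, -6)

R2 → 1/2·R2
R3 → R3 + 2·R2
R4 → R4 − 2·R2
R3 → 1/2·R3
R4 → R4 + 2·R3
R4 → -1/2·R4
R3 → R3 − 2·R4
R2 → R2 − 2·R4
R2 → R2 − R3
Reading off the last column: p = 0, q = -1, r = -6, s = -6.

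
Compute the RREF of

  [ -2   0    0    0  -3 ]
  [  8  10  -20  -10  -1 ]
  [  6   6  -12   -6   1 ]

[[1, 0, 0, 0, 0], [0, 1, -2, -1, 0], [0, 0, 0, 0, 1]]

R1 -> -1/2·R1
  [ 1   0    0    0  3/2 ]
  [ 8  10  -20  -10   -1 ]
  [ 6   6  -12   -6    1 ]
R2 -> R2 − 8·R1
  [ 1   0    0    0  3/2 ]
  [ 0  10  -20  -10  -13 ]
  [ 6   6  -12   -6    1 ]
R3 -> R3 − 6·R1
  [ 1   0    0    0  3/2 ]
  [ 0  10  -20  -10  -13 ]
  [ 0   6  -12   -6   -8 ]
R2 -> 1/10·R2
  [ 1  0    0   0     3/2 ]
  [ 0  1   -2  -1  -13/10 ]
  [ 0  6  -12  -6      -8 ]
R3 -> R3 − 6·R2
  [ 1  0   0   0     3/2 ]
  [ 0  1  -2  -1  -13/10 ]
  [ 0  0   0   0    -1/5 ]
R3 -> -5·R3
  [ 1  0   0   0     3/2 ]
  [ 0  1  -2  -1  -13/10 ]
  [ 0  0   0   0       1 ]
R2 -> R2 + 13/10·R3
  [ 1  0   0   0  3/2 ]
  [ 0  1  -2  -1    0 ]
  [ 0  0   0   0    1 ]
R1 -> R1 − 3/2·R3
  [ 1  0   0   0  0 ]
  [ 0  1  -2  -1  0 ]
  [ 0  0   0   0  1 ]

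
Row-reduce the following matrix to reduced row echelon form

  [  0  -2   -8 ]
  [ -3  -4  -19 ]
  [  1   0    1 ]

[[1, 0, 1], [0, 1, 4], [0, 0, 0]]

R1 <=> R2
  [ -3  -4  -19 ]
  [  0  -2   -8 ]
  [  1   0    1 ]
R1 → -1/3·R1
  [ 1  4/3  19/3 ]
  [ 0   -2    -8 ]
  [ 1    0     1 ]
R3 → R3 − R1
  [ 1   4/3   19/3 ]
  [ 0    -2     -8 ]
  [ 0  -4/3  -16/3 ]
R2 → -1/2·R2
  [ 1   4/3   19/3 ]
  [ 0     1      4 ]
  [ 0  -4/3  -16/3 ]
R3 → R3 + 4/3·R2
  [ 1  4/3  19/3 ]
  [ 0    1     4 ]
  [ 0    0     0 ]
R1 → R1 − 4/3·R2
  [ 1  0  1 ]
  [ 0  1  4 ]
  [ 0  0  0 ]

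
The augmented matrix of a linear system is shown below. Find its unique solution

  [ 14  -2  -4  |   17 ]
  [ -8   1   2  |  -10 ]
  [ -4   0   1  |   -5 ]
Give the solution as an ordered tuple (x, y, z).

R1 → 1/14·R1
  [  1  -1/7  -2/7  |  17/14 ]
  [ -8     1     2  |    -10 ]
  [ -4     0     1  |     -5 ]
R2 → R2 + 8·R1
  [  1  -1/7  -2/7  |  17/14 ]
  [  0  -1/7  -2/7  |   -2/7 ]
  [ -4     0     1  |     -5 ]
R3 → R3 + 4·R1
  [ 1  -1/7  -2/7  |  17/14 ]
  [ 0  -1/7  -2/7  |   -2/7 ]
  [ 0  -4/7  -1/7  |   -1/7 ]
R2 → -7·R2
  [ 1  -1/7  -2/7  |  17/14 ]
  [ 0     1     2  |      2 ]
  [ 0  -4/7  -1/7  |   -1/7 ]
R3 → R3 + 4/7·R2
  [ 1  -1/7  -2/7  |  17/14 ]
  [ 0     1     2  |      2 ]
  [ 0     0     1  |      1 ]
R2 → R2 − 2·R3
  [ 1  -1/7  -2/7  |  17/14 ]
  [ 0     1     0  |      0 ]
  [ 0     0     1  |      1 ]
R1 → R1 + 2/7·R3
  [ 1  -1/7  0  |  3/2 ]
  [ 0     1  0  |    0 ]
  [ 0     0  1  |    1 ]
R1 → R1 + 1/7·R2
  [ 1  0  0  |  3/2 ]
  [ 0  1  0  |    0 ]
  [ 0  0  1  |    1 ]
Reading off the last column: x = 3/2, y = 0, z = 1.

(3/2, 0, 1)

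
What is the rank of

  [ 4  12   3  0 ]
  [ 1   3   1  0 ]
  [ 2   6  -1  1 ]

rank = 3

ρ1 := 1/4·ρ1
  [ 1  3  3/4  0 ]
  [ 1  3    1  0 ]
  [ 2  6   -1  1 ]
ρ2 := ρ2 − ρ1
  [ 1  3  3/4  0 ]
  [ 0  0  1/4  0 ]
  [ 2  6   -1  1 ]
ρ3 := ρ3 − 2·ρ1
  [ 1  3   3/4  0 ]
  [ 0  0   1/4  0 ]
  [ 0  0  -5/2  1 ]
ρ2 := 4·ρ2
  [ 1  3   3/4  0 ]
  [ 0  0     1  0 ]
  [ 0  0  -5/2  1 ]
ρ3 := ρ3 + 5/2·ρ2
  [ 1  3  3/4  0 ]
  [ 0  0    1  0 ]
  [ 0  0    0  1 ]
ρ1 := ρ1 − 3/4·ρ2
  [ 1  3  0  0 ]
  [ 0  0  1  0 ]
  [ 0  0  0  1 ]
The reduced form has 3 nonzero rows.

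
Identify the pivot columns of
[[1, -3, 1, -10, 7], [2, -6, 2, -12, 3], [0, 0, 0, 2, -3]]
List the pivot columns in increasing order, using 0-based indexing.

0, 3, 4

r2 -> r2 − 2·r1
  [ 1  -3  1  -10    7 ]
  [ 0   0  0    8  -11 ]
  [ 0   0  0    2   -3 ]
r2 -> 1/8·r2
  [ 1  -3  1  -10      7 ]
  [ 0   0  0    1  -11/8 ]
  [ 0   0  0    2     -3 ]
r3 -> r3 − 2·r2
  [ 1  -3  1  -10      7 ]
  [ 0   0  0    1  -11/8 ]
  [ 0   0  0    0   -1/4 ]
r3 -> -4·r3
  [ 1  -3  1  -10      7 ]
  [ 0   0  0    1  -11/8 ]
  [ 0   0  0    0      1 ]
r2 -> r2 + 11/8·r3
  [ 1  -3  1  -10  7 ]
  [ 0   0  0    1  0 ]
  [ 0   0  0    0  1 ]
r1 -> r1 − 7·r3
  [ 1  -3  1  -10  0 ]
  [ 0   0  0    1  0 ]
  [ 0   0  0    0  1 ]
r1 -> r1 + 10·r2
  [ 1  -3  1  0  0 ]
  [ 0   0  0  1  0 ]
  [ 0   0  0  0  1 ]
Pivot columns are the columns containing a leading 1.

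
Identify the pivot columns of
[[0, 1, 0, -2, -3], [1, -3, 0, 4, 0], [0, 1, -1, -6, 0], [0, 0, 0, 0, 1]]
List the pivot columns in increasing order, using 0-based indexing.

R1 <-> R2
  [ 1  -3   0   4   0 ]
  [ 0   1   0  -2  -3 ]
  [ 0   1  -1  -6   0 ]
  [ 0   0   0   0   1 ]
R3 ← R3 − R2
  [ 1  -3   0   4   0 ]
  [ 0   1   0  -2  -3 ]
  [ 0   0  -1  -4   3 ]
  [ 0   0   0   0   1 ]
R3 ← -1·R3
  [ 1  -3  0   4   0 ]
  [ 0   1  0  -2  -3 ]
  [ 0   0  1   4  -3 ]
  [ 0   0  0   0   1 ]
R3 ← R3 + 3·R4
  [ 1  -3  0   4   0 ]
  [ 0   1  0  -2  -3 ]
  [ 0   0  1   4   0 ]
  [ 0   0  0   0   1 ]
R2 ← R2 + 3·R4
  [ 1  -3  0   4  0 ]
  [ 0   1  0  -2  0 ]
  [ 0   0  1   4  0 ]
  [ 0   0  0   0  1 ]
R1 ← R1 + 3·R2
  [ 1  0  0  -2  0 ]
  [ 0  1  0  -2  0 ]
  [ 0  0  1   4  0 ]
  [ 0  0  0   0  1 ]
Pivot columns are the columns containing a leading 1.

0, 1, 2, 4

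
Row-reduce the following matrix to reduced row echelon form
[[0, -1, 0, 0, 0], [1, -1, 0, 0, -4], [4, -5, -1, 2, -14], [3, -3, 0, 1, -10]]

R1 <-> R2
  [ 1  -1   0  0   -4 ]
  [ 0  -1   0  0    0 ]
  [ 4  -5  -1  2  -14 ]
  [ 3  -3   0  1  -10 ]
R3 := R3 − 4·R1
  [ 1  -1   0  0   -4 ]
  [ 0  -1   0  0    0 ]
  [ 0  -1  -1  2    2 ]
  [ 3  -3   0  1  -10 ]
R4 := R4 − 3·R1
  [ 1  -1   0  0  -4 ]
  [ 0  -1   0  0   0 ]
  [ 0  -1  -1  2   2 ]
  [ 0   0   0  1   2 ]
R2 := -1·R2
  [ 1  -1   0  0  -4 ]
  [ 0   1   0  0   0 ]
  [ 0  -1  -1  2   2 ]
  [ 0   0   0  1   2 ]
R3 := R3 + R2
  [ 1  -1   0  0  -4 ]
  [ 0   1   0  0   0 ]
  [ 0   0  -1  2   2 ]
  [ 0   0   0  1   2 ]
R3 := -1·R3
  [ 1  -1  0   0  -4 ]
  [ 0   1  0   0   0 ]
  [ 0   0  1  -2  -2 ]
  [ 0   0  0   1   2 ]
R3 := R3 + 2·R4
  [ 1  -1  0  0  -4 ]
  [ 0   1  0  0   0 ]
  [ 0   0  1  0   2 ]
  [ 0   0  0  1   2 ]
R1 := R1 + R2
  [ 1  0  0  0  -4 ]
  [ 0  1  0  0   0 ]
  [ 0  0  1  0   2 ]
  [ 0  0  0  1   2 ]

[[1, 0, 0, 0, -4], [0, 1, 0, 0, 0], [0, 0, 1, 0, 2], [0, 0, 0, 1, 2]]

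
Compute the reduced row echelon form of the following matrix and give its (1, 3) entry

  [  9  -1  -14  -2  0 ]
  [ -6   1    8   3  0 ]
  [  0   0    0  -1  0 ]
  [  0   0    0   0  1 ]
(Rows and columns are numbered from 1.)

-2

r1 := 1/9·r1
  [  1  -1/9  -14/9  -2/9  0 ]
  [ -6     1      8     3  0 ]
  [  0     0      0    -1  0 ]
  [  0     0      0     0  1 ]
r2 := r2 + 6·r1
  [ 1  -1/9  -14/9  -2/9  0 ]
  [ 0   1/3   -4/3   5/3  0 ]
  [ 0     0      0    -1  0 ]
  [ 0     0      0     0  1 ]
r2 := 3·r2
  [ 1  -1/9  -14/9  -2/9  0 ]
  [ 0     1     -4     5  0 ]
  [ 0     0      0    -1  0 ]
  [ 0     0      0     0  1 ]
r3 := -1·r3
  [ 1  -1/9  -14/9  -2/9  0 ]
  [ 0     1     -4     5  0 ]
  [ 0     0      0     1  0 ]
  [ 0     0      0     0  1 ]
r2 := r2 − 5·r3
  [ 1  -1/9  -14/9  -2/9  0 ]
  [ 0     1     -4     0  0 ]
  [ 0     0      0     1  0 ]
  [ 0     0      0     0  1 ]
r1 := r1 + 2/9·r3
  [ 1  -1/9  -14/9  0  0 ]
  [ 0     1     -4  0  0 ]
  [ 0     0      0  1  0 ]
  [ 0     0      0  0  1 ]
r1 := r1 + 1/9·r2
  [ 1  0  -2  0  0 ]
  [ 0  1  -4  0  0 ]
  [ 0  0   0  1  0 ]
  [ 0  0   0  0  1 ]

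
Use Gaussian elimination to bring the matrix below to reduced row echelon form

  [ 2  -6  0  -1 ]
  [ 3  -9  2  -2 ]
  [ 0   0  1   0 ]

ρ1 → 1/2·ρ1
  [ 1  -3  0  -1/2 ]
  [ 3  -9  2    -2 ]
  [ 0   0  1     0 ]
ρ2 → ρ2 − 3·ρ1
  [ 1  -3  0  -1/2 ]
  [ 0   0  2  -1/2 ]
  [ 0   0  1     0 ]
ρ2 → 1/2·ρ2
  [ 1  -3  0  -1/2 ]
  [ 0   0  1  -1/4 ]
  [ 0   0  1     0 ]
ρ3 → ρ3 − ρ2
  [ 1  -3  0  -1/2 ]
  [ 0   0  1  -1/4 ]
  [ 0   0  0   1/4 ]
ρ3 → 4·ρ3
  [ 1  -3  0  -1/2 ]
  [ 0   0  1  -1/4 ]
  [ 0   0  0     1 ]
ρ2 → ρ2 + 1/4·ρ3
  [ 1  -3  0  -1/2 ]
  [ 0   0  1     0 ]
  [ 0   0  0     1 ]
ρ1 → ρ1 + 1/2·ρ3
  [ 1  -3  0  0 ]
  [ 0   0  1  0 ]
  [ 0   0  0  1 ]

[[1, -3, 0, 0], [0, 0, 1, 0], [0, 0, 0, 1]]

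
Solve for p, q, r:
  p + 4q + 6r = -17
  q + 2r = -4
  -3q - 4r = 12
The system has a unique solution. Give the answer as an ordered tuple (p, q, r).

Form the augmented matrix and row-reduce:
  [ 1   4   6  |  -17 ]
  [ 0   1   2  |   -4 ]
  [ 0  -3  -4  |   12 ]
R3 -> R3 + 3·R2
R3 -> 1/2·R3
R2 -> R2 − 2·R3
R1 -> R1 − 6·R3
R1 -> R1 − 4·R2
Reading off the last column: p = -1, q = -4, r = 0.

(-1, -4, 0)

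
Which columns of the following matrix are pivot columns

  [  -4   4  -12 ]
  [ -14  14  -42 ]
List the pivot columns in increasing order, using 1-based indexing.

1

R1 ← -1/4·R1
  [   1  -1    3 ]
  [ -14  14  -42 ]
R2 ← R2 + 14·R1
  [ 1  -1  3 ]
  [ 0   0  0 ]
Pivot columns are the columns containing a leading 1.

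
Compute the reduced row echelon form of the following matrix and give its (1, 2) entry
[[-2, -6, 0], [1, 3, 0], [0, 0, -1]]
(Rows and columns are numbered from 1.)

3

Multiply r1 by -1/2.
Subtract r1 from r2.
Swap r2 and r3.
Multiply r2 by -1.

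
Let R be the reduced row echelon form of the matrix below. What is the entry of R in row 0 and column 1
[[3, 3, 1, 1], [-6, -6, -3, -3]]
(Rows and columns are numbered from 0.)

Multiply R1 by 1/3.
  [  1   1  1/3  1/3 ]
  [ -6  -6   -3   -3 ]
Add 6 times R1 to R2.
  [ 1  1  1/3  1/3 ]
  [ 0  0   -1   -1 ]
Multiply R2 by -1.
  [ 1  1  1/3  1/3 ]
  [ 0  0    1    1 ]
Subtract 1/3 times R2 from R1.
  [ 1  1  0  0 ]
  [ 0  0  1  1 ]

1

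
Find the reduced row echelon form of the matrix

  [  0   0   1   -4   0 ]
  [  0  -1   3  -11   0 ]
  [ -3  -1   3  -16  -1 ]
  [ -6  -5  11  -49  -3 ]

[[1, 0, 0, 5/3, 0], [0, 1, 0, -1, 0], [0, 0, 1, -4, 0], [0, 0, 0, 0, 1]]

ρ1 <-> ρ3
  [ -3  -1   3  -16  -1 ]
  [  0  -1   3  -11   0 ]
  [  0   0   1   -4   0 ]
  [ -6  -5  11  -49  -3 ]
ρ1 → -1/3·ρ1
  [  1  1/3  -1  16/3  1/3 ]
  [  0   -1   3   -11    0 ]
  [  0    0   1    -4    0 ]
  [ -6   -5  11   -49   -3 ]
ρ4 → ρ4 + 6·ρ1
  [ 1  1/3  -1  16/3  1/3 ]
  [ 0   -1   3   -11    0 ]
  [ 0    0   1    -4    0 ]
  [ 0   -3   5   -17   -1 ]
ρ2 → -1·ρ2
  [ 1  1/3  -1  16/3  1/3 ]
  [ 0    1  -3    11    0 ]
  [ 0    0   1    -4    0 ]
  [ 0   -3   5   -17   -1 ]
ρ4 → ρ4 + 3·ρ2
  [ 1  1/3  -1  16/3  1/3 ]
  [ 0    1  -3    11    0 ]
  [ 0    0   1    -4    0 ]
  [ 0    0  -4    16   -1 ]
ρ4 → ρ4 + 4·ρ3
  [ 1  1/3  -1  16/3  1/3 ]
  [ 0    1  -3    11    0 ]
  [ 0    0   1    -4    0 ]
  [ 0    0   0     0   -1 ]
ρ4 → -1·ρ4
  [ 1  1/3  -1  16/3  1/3 ]
  [ 0    1  -3    11    0 ]
  [ 0    0   1    -4    0 ]
  [ 0    0   0     0    1 ]
ρ1 → ρ1 − 1/3·ρ4
  [ 1  1/3  -1  16/3  0 ]
  [ 0    1  -3    11  0 ]
  [ 0    0   1    -4  0 ]
  [ 0    0   0     0  1 ]
ρ2 → ρ2 + 3·ρ3
  [ 1  1/3  -1  16/3  0 ]
  [ 0    1   0    -1  0 ]
  [ 0    0   1    -4  0 ]
  [ 0    0   0     0  1 ]
ρ1 → ρ1 + ρ3
  [ 1  1/3  0  4/3  0 ]
  [ 0    1  0   -1  0 ]
  [ 0    0  1   -4  0 ]
  [ 0    0  0    0  1 ]
ρ1 → ρ1 − 1/3·ρ2
  [ 1  0  0  5/3  0 ]
  [ 0  1  0   -1  0 ]
  [ 0  0  1   -4  0 ]
  [ 0  0  0    0  1 ]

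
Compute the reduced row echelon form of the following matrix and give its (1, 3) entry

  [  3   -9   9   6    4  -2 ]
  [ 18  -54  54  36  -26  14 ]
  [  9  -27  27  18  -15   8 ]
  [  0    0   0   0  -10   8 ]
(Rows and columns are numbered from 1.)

R1 := 1/3·R1
R2 := R2 − 18·R1
R3 := R3 − 9·R1
R2 := -1/50·R2
R3 := R3 + 27·R2
R4 := R4 + 10·R2
R3 := -25·R3
R4 := R4 − 14/5·R3
R2 := R2 + 13/25·R3
R1 := R1 + 2/3·R3
R1 := R1 − 4/3·R2

3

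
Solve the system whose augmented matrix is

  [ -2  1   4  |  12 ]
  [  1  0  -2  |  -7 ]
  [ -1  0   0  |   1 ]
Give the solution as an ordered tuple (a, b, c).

R1 ← -1/2·R1
R2 ← R2 − R1
R3 ← R3 + R1
R2 ← 2·R2
R3 ← R3 + 1/2·R2
R3 ← -1/2·R3
R1 ← R1 + 2·R3
R1 ← R1 + 1/2·R2
Reading off the last column: a = -1, b = -2, c = 3.

(-1, -2, 3)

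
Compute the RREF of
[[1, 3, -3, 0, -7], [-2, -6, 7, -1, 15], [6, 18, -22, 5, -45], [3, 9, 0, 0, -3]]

R2 -> R2 + 2·R1
  [ 1   3   -3   0   -7 ]
  [ 0   0    1  -1    1 ]
  [ 6  18  -22   5  -45 ]
  [ 3   9    0   0   -3 ]
R3 -> R3 − 6·R1
  [ 1  3  -3   0  -7 ]
  [ 0  0   1  -1   1 ]
  [ 0  0  -4   5  -3 ]
  [ 3  9   0   0  -3 ]
R4 -> R4 − 3·R1
  [ 1  3  -3   0  -7 ]
  [ 0  0   1  -1   1 ]
  [ 0  0  -4   5  -3 ]
  [ 0  0   9   0  18 ]
R3 -> R3 + 4·R2
  [ 1  3  -3   0  -7 ]
  [ 0  0   1  -1   1 ]
  [ 0  0   0   1   1 ]
  [ 0  0   9   0  18 ]
R4 -> R4 − 9·R2
  [ 1  3  -3   0  -7 ]
  [ 0  0   1  -1   1 ]
  [ 0  0   0   1   1 ]
  [ 0  0   0   9   9 ]
R4 -> R4 − 9·R3
  [ 1  3  -3   0  -7 ]
  [ 0  0   1  -1   1 ]
  [ 0  0   0   1   1 ]
  [ 0  0   0   0   0 ]
R2 -> R2 + R3
  [ 1  3  -3  0  -7 ]
  [ 0  0   1  0   2 ]
  [ 0  0   0  1   1 ]
  [ 0  0   0  0   0 ]
R1 -> R1 + 3·R2
  [ 1  3  0  0  -1 ]
  [ 0  0  1  0   2 ]
  [ 0  0  0  1   1 ]
  [ 0  0  0  0   0 ]

[[1, 3, 0, 0, -1], [0, 0, 1, 0, 2], [0, 0, 0, 1, 1], [0, 0, 0, 0, 0]]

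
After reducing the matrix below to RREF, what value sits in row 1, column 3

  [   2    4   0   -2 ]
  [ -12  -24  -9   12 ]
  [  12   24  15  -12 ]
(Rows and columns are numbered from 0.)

Multiply R1 by 1/2.
  [   1    2   0   -1 ]
  [ -12  -24  -9   12 ]
  [  12   24  15  -12 ]
Add 12 times R1 to R2.
  [  1   2   0   -1 ]
  [  0   0  -9    0 ]
  [ 12  24  15  -12 ]
Subtract 12 times R1 from R3.
  [ 1  2   0  -1 ]
  [ 0  0  -9   0 ]
  [ 0  0  15   0 ]
Multiply R2 by -1/9.
  [ 1  2   0  -1 ]
  [ 0  0   1   0 ]
  [ 0  0  15   0 ]
Subtract 15 times R2 from R3.
  [ 1  2  0  -1 ]
  [ 0  0  1   0 ]
  [ 0  0  0   0 ]

0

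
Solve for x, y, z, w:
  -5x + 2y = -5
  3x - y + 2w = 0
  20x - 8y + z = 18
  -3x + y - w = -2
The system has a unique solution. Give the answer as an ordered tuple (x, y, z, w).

(3, 5, -2, -2)

Form the augmented matrix and row-reduce:
  [ -5   2  0   0  |  -5 ]
  [  3  -1  0   2  |   0 ]
  [ 20  -8  1   0  |  18 ]
  [ -3   1  0  -1  |  -2 ]
Multiply ρ1 by -1/5.
  [  1  -2/5  0   0  |   1 ]
  [  3    -1  0   2  |   0 ]
  [ 20    -8  1   0  |  18 ]
  [ -3     1  0  -1  |  -2 ]
Subtract 3 times ρ1 from ρ2.
  [  1  -2/5  0   0  |   1 ]
  [  0   1/5  0   2  |  -3 ]
  [ 20    -8  1   0  |  18 ]
  [ -3     1  0  -1  |  -2 ]
Subtract 20 times ρ1 from ρ3.
  [  1  -2/5  0   0  |   1 ]
  [  0   1/5  0   2  |  -3 ]
  [  0     0  1   0  |  -2 ]
  [ -3     1  0  -1  |  -2 ]
Add 3 times ρ1 to ρ4.
  [ 1  -2/5  0   0  |   1 ]
  [ 0   1/5  0   2  |  -3 ]
  [ 0     0  1   0  |  -2 ]
  [ 0  -1/5  0  -1  |   1 ]
Multiply ρ2 by 5.
  [ 1  -2/5  0   0  |    1 ]
  [ 0     1  0  10  |  -15 ]
  [ 0     0  1   0  |   -2 ]
  [ 0  -1/5  0  -1  |    1 ]
Add 1/5 times ρ2 to ρ4.
  [ 1  -2/5  0   0  |    1 ]
  [ 0     1  0  10  |  -15 ]
  [ 0     0  1   0  |   -2 ]
  [ 0     0  0   1  |   -2 ]
Subtract 10 times ρ4 from ρ2.
  [ 1  -2/5  0  0  |   1 ]
  [ 0     1  0  0  |   5 ]
  [ 0     0  1  0  |  -2 ]
  [ 0     0  0  1  |  -2 ]
Add 2/5 times ρ2 to ρ1.
  [ 1  0  0  0  |   3 ]
  [ 0  1  0  0  |   5 ]
  [ 0  0  1  0  |  -2 ]
  [ 0  0  0  1  |  -2 ]
Reading off the last column: x = 3, y = 5, z = -2, w = -2.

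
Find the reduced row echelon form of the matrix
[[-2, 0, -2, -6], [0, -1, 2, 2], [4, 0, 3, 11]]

[[1, 0, 0, 2], [0, 1, 0, 0], [0, 0, 1, 1]]

r1 -> -1/2·r1
  [ 1   0  1   3 ]
  [ 0  -1  2   2 ]
  [ 4   0  3  11 ]
r3 -> r3 − 4·r1
  [ 1   0   1   3 ]
  [ 0  -1   2   2 ]
  [ 0   0  -1  -1 ]
r2 -> -1·r2
  [ 1  0   1   3 ]
  [ 0  1  -2  -2 ]
  [ 0  0  -1  -1 ]
r3 -> -1·r3
  [ 1  0   1   3 ]
  [ 0  1  -2  -2 ]
  [ 0  0   1   1 ]
r2 -> r2 + 2·r3
  [ 1  0  1  3 ]
  [ 0  1  0  0 ]
  [ 0  0  1  1 ]
r1 -> r1 − r3
  [ 1  0  0  2 ]
  [ 0  1  0  0 ]
  [ 0  0  1  1 ]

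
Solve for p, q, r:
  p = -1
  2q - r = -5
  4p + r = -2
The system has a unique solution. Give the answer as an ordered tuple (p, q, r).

Form the augmented matrix and row-reduce:
  [ 1  0   0  |  -1 ]
  [ 0  2  -1  |  -5 ]
  [ 4  0   1  |  -2 ]
R3 ← R3 − 4·R1
  [ 1  0   0  |  -1 ]
  [ 0  2  -1  |  -5 ]
  [ 0  0   1  |   2 ]
R2 ← 1/2·R2
  [ 1  0     0  |    -1 ]
  [ 0  1  -1/2  |  -5/2 ]
  [ 0  0     1  |     2 ]
R2 ← R2 + 1/2·R3
  [ 1  0  0  |    -1 ]
  [ 0  1  0  |  -3/2 ]
  [ 0  0  1  |     2 ]
Reading off the last column: p = -1, q = -3/2, r = 2.

(-1, -3/2, 2)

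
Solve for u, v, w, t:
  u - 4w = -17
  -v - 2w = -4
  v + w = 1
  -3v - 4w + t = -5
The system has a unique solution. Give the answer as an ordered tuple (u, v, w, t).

(-5, -2, 3, 1)

Form the augmented matrix and row-reduce:
  [ 1   0  -4  0  |  -17 ]
  [ 0  -1  -2  0  |   -4 ]
  [ 0   1   1  0  |    1 ]
  [ 0  -3  -4  1  |   -5 ]
Multiply r2 by -1.
  [ 1   0  -4  0  |  -17 ]
  [ 0   1   2  0  |    4 ]
  [ 0   1   1  0  |    1 ]
  [ 0  -3  -4  1  |   -5 ]
Subtract r2 from r3.
  [ 1   0  -4  0  |  -17 ]
  [ 0   1   2  0  |    4 ]
  [ 0   0  -1  0  |   -3 ]
  [ 0  -3  -4  1  |   -5 ]
Add 3 times r2 to r4.
  [ 1  0  -4  0  |  -17 ]
  [ 0  1   2  0  |    4 ]
  [ 0  0  -1  0  |   -3 ]
  [ 0  0   2  1  |    7 ]
Multiply r3 by -1.
  [ 1  0  -4  0  |  -17 ]
  [ 0  1   2  0  |    4 ]
  [ 0  0   1  0  |    3 ]
  [ 0  0   2  1  |    7 ]
Subtract 2 times r3 from r4.
  [ 1  0  -4  0  |  -17 ]
  [ 0  1   2  0  |    4 ]
  [ 0  0   1  0  |    3 ]
  [ 0  0   0  1  |    1 ]
Subtract 2 times r3 from r2.
  [ 1  0  -4  0  |  -17 ]
  [ 0  1   0  0  |   -2 ]
  [ 0  0   1  0  |    3 ]
  [ 0  0   0  1  |    1 ]
Add 4 times r3 to r1.
  [ 1  0  0  0  |  -5 ]
  [ 0  1  0  0  |  -2 ]
  [ 0  0  1  0  |   3 ]
  [ 0  0  0  1  |   1 ]
Reading off the last column: u = -5, v = -2, w = 3, t = 1.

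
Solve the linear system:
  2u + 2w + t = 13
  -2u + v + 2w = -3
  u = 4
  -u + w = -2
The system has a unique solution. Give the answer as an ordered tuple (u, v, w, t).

Form the augmented matrix and row-reduce:
  [  2  0  2  1  |  13 ]
  [ -2  1  2  0  |  -3 ]
  [  1  0  0  0  |   4 ]
  [ -1  0  1  0  |  -2 ]
R1 → 1/2·R1
  [  1  0  1  1/2  |  13/2 ]
  [ -2  1  2    0  |    -3 ]
  [  1  0  0    0  |     4 ]
  [ -1  0  1    0  |    -2 ]
R2 → R2 + 2·R1
  [  1  0  1  1/2  |  13/2 ]
  [  0  1  4    1  |    10 ]
  [  1  0  0    0  |     4 ]
  [ -1  0  1    0  |    -2 ]
R3 → R3 − R1
  [  1  0   1   1/2  |  13/2 ]
  [  0  1   4     1  |    10 ]
  [  0  0  -1  -1/2  |  -5/2 ]
  [ -1  0   1     0  |    -2 ]
R4 → R4 + R1
  [ 1  0   1   1/2  |  13/2 ]
  [ 0  1   4     1  |    10 ]
  [ 0  0  -1  -1/2  |  -5/2 ]
  [ 0  0   2   1/2  |   9/2 ]
R3 → -1·R3
  [ 1  0  1  1/2  |  13/2 ]
  [ 0  1  4    1  |    10 ]
  [ 0  0  1  1/2  |   5/2 ]
  [ 0  0  2  1/2  |   9/2 ]
R4 → R4 − 2·R3
  [ 1  0  1   1/2  |  13/2 ]
  [ 0  1  4     1  |    10 ]
  [ 0  0  1   1/2  |   5/2 ]
  [ 0  0  0  -1/2  |  -1/2 ]
R4 → -2·R4
  [ 1  0  1  1/2  |  13/2 ]
  [ 0  1  4    1  |    10 ]
  [ 0  0  1  1/2  |   5/2 ]
  [ 0  0  0    1  |     1 ]
R3 → R3 − 1/2·R4
  [ 1  0  1  1/2  |  13/2 ]
  [ 0  1  4    1  |    10 ]
  [ 0  0  1    0  |     2 ]
  [ 0  0  0    1  |     1 ]
R2 → R2 − R4
  [ 1  0  1  1/2  |  13/2 ]
  [ 0  1  4    0  |     9 ]
  [ 0  0  1    0  |     2 ]
  [ 0  0  0    1  |     1 ]
R1 → R1 − 1/2·R4
  [ 1  0  1  0  |  6 ]
  [ 0  1  4  0  |  9 ]
  [ 0  0  1  0  |  2 ]
  [ 0  0  0  1  |  1 ]
R2 → R2 − 4·R3
  [ 1  0  1  0  |  6 ]
  [ 0  1  0  0  |  1 ]
  [ 0  0  1  0  |  2 ]
  [ 0  0  0  1  |  1 ]
R1 → R1 − R3
  [ 1  0  0  0  |  4 ]
  [ 0  1  0  0  |  1 ]
  [ 0  0  1  0  |  2 ]
  [ 0  0  0  1  |  1 ]
Reading off the last column: u = 4, v = 1, w = 2, t = 1.

(4, 1, 2, 1)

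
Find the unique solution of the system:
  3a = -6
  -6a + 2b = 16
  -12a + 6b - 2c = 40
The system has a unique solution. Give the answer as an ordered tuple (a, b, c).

(-2, 2, -2)

Form the augmented matrix and row-reduce:
  [   3  0   0  |  -6 ]
  [  -6  2   0  |  16 ]
  [ -12  6  -2  |  40 ]
Multiply ρ1 by 1/3.
  [   1  0   0  |  -2 ]
  [  -6  2   0  |  16 ]
  [ -12  6  -2  |  40 ]
Add 6 times ρ1 to ρ2.
  [   1  0   0  |  -2 ]
  [   0  2   0  |   4 ]
  [ -12  6  -2  |  40 ]
Add 12 times ρ1 to ρ3.
  [ 1  0   0  |  -2 ]
  [ 0  2   0  |   4 ]
  [ 0  6  -2  |  16 ]
Multiply ρ2 by 1/2.
  [ 1  0   0  |  -2 ]
  [ 0  1   0  |   2 ]
  [ 0  6  -2  |  16 ]
Subtract 6 times ρ2 from ρ3.
  [ 1  0   0  |  -2 ]
  [ 0  1   0  |   2 ]
  [ 0  0  -2  |   4 ]
Multiply ρ3 by -1/2.
  [ 1  0  0  |  -2 ]
  [ 0  1  0  |   2 ]
  [ 0  0  1  |  -2 ]
Reading off the last column: a = -2, b = 2, c = -2.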